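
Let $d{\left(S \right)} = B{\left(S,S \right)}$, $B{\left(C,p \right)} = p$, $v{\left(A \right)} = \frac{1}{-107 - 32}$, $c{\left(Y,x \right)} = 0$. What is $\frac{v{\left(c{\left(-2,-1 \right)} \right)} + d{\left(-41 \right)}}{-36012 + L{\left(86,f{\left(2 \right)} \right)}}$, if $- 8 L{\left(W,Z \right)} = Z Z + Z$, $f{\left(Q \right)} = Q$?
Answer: $\frac{7600}{6674363} \approx 0.0011387$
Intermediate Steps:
$L{\left(W,Z \right)} = - \frac{Z}{8} - \frac{Z^{2}}{8}$ ($L{\left(W,Z \right)} = - \frac{Z Z + Z}{8} = - \frac{Z^{2} + Z}{8} = - \frac{Z + Z^{2}}{8} = - \frac{Z}{8} - \frac{Z^{2}}{8}$)
$v{\left(A \right)} = - \frac{1}{139}$ ($v{\left(A \right)} = \frac{1}{-139} = - \frac{1}{139}$)
$d{\left(S \right)} = S$
$\frac{v{\left(c{\left(-2,-1 \right)} \right)} + d{\left(-41 \right)}}{-36012 + L{\left(86,f{\left(2 \right)} \right)}} = \frac{- \frac{1}{139} - 41}{-36012 - \frac{1 + 2}{4}} = - \frac{5700}{139 \left(-36012 - \frac{1}{4} \cdot 3\right)} = - \frac{5700}{139 \left(-36012 - \frac{3}{4}\right)} = - \frac{5700}{139 \left(- \frac{144051}{4}\right)} = \left(- \frac{5700}{139}\right) \left(- \frac{4}{144051}\right) = \frac{7600}{6674363}$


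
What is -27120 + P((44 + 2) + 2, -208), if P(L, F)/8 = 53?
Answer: -26696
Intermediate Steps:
P(L, F) = 424 (P(L, F) = 8*53 = 424)
-27120 + P((44 + 2) + 2, -208) = -27120 + 424 = -26696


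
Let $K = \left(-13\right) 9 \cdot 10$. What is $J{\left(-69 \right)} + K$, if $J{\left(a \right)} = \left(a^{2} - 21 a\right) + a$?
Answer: $4971$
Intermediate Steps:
$J{\left(a \right)} = a^{2} - 20 a$
$K = -1170$ ($K = \left(-117\right) 10 = -1170$)
$J{\left(-69 \right)} + K = - 69 \left(-20 - 69\right) - 1170 = \left(-69\right) \left(-89\right) - 1170 = 6141 - 1170 = 4971$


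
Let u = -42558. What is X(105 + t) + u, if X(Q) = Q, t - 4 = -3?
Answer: -42452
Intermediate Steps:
t = 1 (t = 4 - 3 = 1)
X(105 + t) + u = (105 + 1) - 42558 = 106 - 42558 = -42452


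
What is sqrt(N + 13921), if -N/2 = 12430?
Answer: I*sqrt(10939) ≈ 104.59*I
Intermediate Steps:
N = -24860 (N = -2*12430 = -24860)
sqrt(N + 13921) = sqrt(-24860 + 13921) = sqrt(-10939) = I*sqrt(10939)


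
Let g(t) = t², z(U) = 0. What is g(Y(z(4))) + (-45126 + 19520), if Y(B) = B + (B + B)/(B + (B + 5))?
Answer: -25606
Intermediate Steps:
Y(B) = B + 2*B/(5 + 2*B) (Y(B) = B + (2*B)/(B + (5 + B)) = B + (2*B)/(5 + 2*B) = B + 2*B/(5 + 2*B))
g(Y(z(4))) + (-45126 + 19520) = (0*(7 + 2*0)/(5 + 2*0))² + (-45126 + 19520) = (0*(7 + 0)/(5 + 0))² - 25606 = (0*7/5)² - 25606 = (0*(⅕)*7)² - 25606 = 0² - 25606 = 0 - 25606 = -25606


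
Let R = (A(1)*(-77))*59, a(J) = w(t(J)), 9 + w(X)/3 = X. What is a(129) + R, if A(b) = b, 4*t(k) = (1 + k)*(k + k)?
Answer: 20585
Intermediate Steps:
t(k) = k*(1 + k)/2 (t(k) = ((1 + k)*(k + k))/4 = ((1 + k)*(2*k))/4 = (2*k*(1 + k))/4 = k*(1 + k)/2)
w(X) = -27 + 3*X
a(J) = -27 + 3*J*(1 + J)/2 (a(J) = -27 + 3*(J*(1 + J)/2) = -27 + 3*J*(1 + J)/2)
R = -4543 (R = (1*(-77))*59 = -77*59 = -4543)
a(129) + R = (-27 + (3/2)*129*(1 + 129)) - 4543 = (-27 + (3/2)*129*130) - 4543 = (-27 + 25155) - 4543 = 25128 - 4543 = 20585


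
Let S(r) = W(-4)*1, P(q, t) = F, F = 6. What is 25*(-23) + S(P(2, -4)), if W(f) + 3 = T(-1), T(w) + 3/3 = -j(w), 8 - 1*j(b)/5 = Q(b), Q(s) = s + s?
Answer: -629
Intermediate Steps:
Q(s) = 2*s
j(b) = 40 - 10*b
T(w) = -41 + 10*w (T(w) = -1 - (40 - 10*w) = -1 + (-40 + 10*w) = -41 + 10*w)
P(q, t) = 6
W(f) = -54 (W(f) = -3 + (-41 + 10*(-1)) = -3 + (-41 - 10) = -3 - 51 = -54)
S(r) = -54 (S(r) = -54*1 = -54)
25*(-23) + S(P(2, -4)) = 25*(-23) - 54 = -575 - 54 = -629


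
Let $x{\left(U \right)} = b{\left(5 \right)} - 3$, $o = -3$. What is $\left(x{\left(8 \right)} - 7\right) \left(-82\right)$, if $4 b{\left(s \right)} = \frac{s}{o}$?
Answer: $\frac{5125}{6} \approx 854.17$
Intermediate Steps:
$b{\left(s \right)} = - \frac{s}{12}$ ($b{\left(s \right)} = \frac{s \frac{1}{-3}}{4} = \frac{s \left(- \frac{1}{3}\right)}{4} = \frac{\left(- \frac{1}{3}\right) s}{4} = - \frac{s}{12}$)
$x{\left(U \right)} = - \frac{41}{12}$ ($x{\left(U \right)} = \left(- \frac{1}{12}\right) 5 - 3 = - \frac{5}{12} - 3 = - \frac{41}{12}$)
$\left(x{\left(8 \right)} - 7\right) \left(-82\right) = \left(- \frac{41}{12} - 7\right) \left(-82\right) = \left(- \frac{125}{12}\right) \left(-82\right) = \frac{5125}{6}$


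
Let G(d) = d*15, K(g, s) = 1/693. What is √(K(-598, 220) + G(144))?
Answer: √115259837/231 ≈ 46.476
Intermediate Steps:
K(g, s) = 1/693
G(d) = 15*d
√(K(-598, 220) + G(144)) = √(1/693 + 15*144) = √(1/693 + 2160) = √(1496881/693) = √115259837/231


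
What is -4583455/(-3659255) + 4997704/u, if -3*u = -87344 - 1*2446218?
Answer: 6647608746827/927094941631 ≈ 7.1704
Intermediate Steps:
u = 2533562/3 (u = -(-87344 - 1*2446218)/3 = -(-87344 - 2446218)/3 = -⅓*(-2533562) = 2533562/3 ≈ 8.4452e+5)
-4583455/(-3659255) + 4997704/u = -4583455/(-3659255) + 4997704/(2533562/3) = -4583455*(-1/3659255) + 4997704*(3/2533562) = 916691/731851 + 7496556/1266781 = 6647608746827/927094941631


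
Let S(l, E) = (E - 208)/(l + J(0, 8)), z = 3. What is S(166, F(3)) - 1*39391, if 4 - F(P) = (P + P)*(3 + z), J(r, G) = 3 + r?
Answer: -6657319/169 ≈ -39392.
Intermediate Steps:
F(P) = 4 - 12*P (F(P) = 4 - (P + P)*(3 + 3) = 4 - 2*P*6 = 4 - 12*P)
S(l, E) = (-208 + E)/(3 + l) (S(l, E) = (E - 208)/(l + (3 + 0)) = (-208 + E)/(l + 3) = (-208 + E)/(3 + l))
S(166, F(3)) - 1*39391 = (-208 + (4 - 12*3))/(3 + 166) - 1*39391 = (-208 + (4 - 36))/169 - 39391 = (-208 - 32)/169 - 39391 = (1/169)*(-240) - 39391 = -240/169 - 39391 = -6657319/169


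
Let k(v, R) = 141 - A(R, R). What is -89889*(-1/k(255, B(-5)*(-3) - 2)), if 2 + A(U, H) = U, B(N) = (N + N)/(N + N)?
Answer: 89889/148 ≈ 607.36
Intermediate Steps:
B(N) = 1 (B(N) = (2*N)/((2*N)) = (2*N)*(1/(2*N)) = 1)
A(U, H) = -2 + U
k(v, R) = 143 - R (k(v, R) = 141 - (-2 + R) = 141 + (2 - R) = 143 - R)
-89889*(-1/k(255, B(-5)*(-3) - 2)) = -89889*(-1/(143 - (1*(-3) - 2))) = -89889*(-1/(143 - (-3 - 2))) = -89889*(-1/(143 - 1*(-5))) = -89889*(-1/(143 + 5)) = -89889/((-1*148)) = -89889/(-148) = -89889*(-1/148) = 89889/148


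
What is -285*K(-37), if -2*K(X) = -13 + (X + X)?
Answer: -24795/2 ≈ -12398.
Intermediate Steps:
K(X) = 13/2 - X (K(X) = -(-13 + (X + X))/2 = -(-13 + 2*X)/2 = 13/2 - X)
-285*K(-37) = -285*(13/2 - 1*(-37)) = -285*(13/2 + 37) = -285*87/2 = -24795/2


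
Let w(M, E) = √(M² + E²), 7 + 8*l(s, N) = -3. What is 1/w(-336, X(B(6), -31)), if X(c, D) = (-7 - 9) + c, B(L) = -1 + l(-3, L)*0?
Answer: √113185/113185 ≈ 0.0029724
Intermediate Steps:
l(s, N) = -5/4 (l(s, N) = -7/8 + (⅛)*(-3) = -7/8 - 3/8 = -5/4)
B(L) = -1 (B(L) = -1 - 5/4*0 = -1 + 0 = -1)
X(c, D) = -16 + c
w(M, E) = √(E² + M²)
1/w(-336, X(B(6), -31)) = 1/(√((-16 - 1)² + (-336)²)) = 1/(√((-17)² + 112896)) = 1/(√(289 + 112896)) = 1/(√113185) = √113185/113185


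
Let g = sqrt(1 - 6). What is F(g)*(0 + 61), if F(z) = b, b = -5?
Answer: -305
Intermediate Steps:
g = I*sqrt(5) (g = sqrt(-5) = I*sqrt(5) ≈ 2.2361*I)
F(z) = -5
F(g)*(0 + 61) = -5*(0 + 61) = -5*61 = -305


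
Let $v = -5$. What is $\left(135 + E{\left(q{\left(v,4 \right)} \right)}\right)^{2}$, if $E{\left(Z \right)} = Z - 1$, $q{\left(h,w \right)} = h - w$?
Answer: $15625$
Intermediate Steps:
$E{\left(Z \right)} = -1 + Z$
$\left(135 + E{\left(q{\left(v,4 \right)} \right)}\right)^{2} = \left(135 - 10\right)^{2} = 125^{2} = 15625$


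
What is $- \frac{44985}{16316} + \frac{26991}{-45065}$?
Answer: $- \frac{2467634181}{735280540} \approx -3.356$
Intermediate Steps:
$- \frac{44985}{16316} + \frac{26991}{-45065} = \left(-44985\right) \frac{1}{16316} + 26991 \left(- \frac{1}{45065}\right) = - \frac{44985}{16316} - \frac{26991}{45065} = - \frac{2467634181}{735280540}$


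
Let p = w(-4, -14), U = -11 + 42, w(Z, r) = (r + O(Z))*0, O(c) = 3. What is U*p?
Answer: 0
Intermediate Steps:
w(Z, r) = 0 (w(Z, r) = (r + 3)*0 = (3 + r)*0 = 0)
U = 31
p = 0
U*p = 31*0 = 0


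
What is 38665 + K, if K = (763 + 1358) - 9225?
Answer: 31561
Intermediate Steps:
K = -7104 (K = 2121 - 9225 = -7104)
38665 + K = 38665 - 7104 = 31561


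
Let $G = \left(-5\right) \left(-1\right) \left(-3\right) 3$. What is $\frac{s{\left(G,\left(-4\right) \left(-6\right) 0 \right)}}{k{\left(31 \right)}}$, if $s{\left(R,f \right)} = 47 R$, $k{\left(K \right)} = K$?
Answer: $- \frac{2115}{31} \approx -68.226$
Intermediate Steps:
$G = -45$ ($G = 5 \left(-3\right) 3 = \left(-15\right) 3 = -45$)
$\frac{s{\left(G,\left(-4\right) \left(-6\right) 0 \right)}}{k{\left(31 \right)}} = \frac{47 \left(-45\right)}{31} = \left(-2115\right) \frac{1}{31} = - \frac{2115}{31}$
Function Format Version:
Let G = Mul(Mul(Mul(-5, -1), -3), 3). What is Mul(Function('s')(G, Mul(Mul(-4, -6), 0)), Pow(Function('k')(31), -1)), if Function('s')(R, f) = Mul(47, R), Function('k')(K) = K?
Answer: Rational(-2115, 31) ≈ -68.226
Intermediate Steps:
G = -45 (G = Mul(Mul(5, -3), 3) = Mul(-15, 3) = -45)
Mul(Function('s')(G, Mul(Mul(-4, -6), 0)), Pow(Function('k')(31), -1)) = Mul(Mul(47, -45), Pow(31, -1)) = Mul(-2115, Rational(1, 31)) = Rational(-2115, 31)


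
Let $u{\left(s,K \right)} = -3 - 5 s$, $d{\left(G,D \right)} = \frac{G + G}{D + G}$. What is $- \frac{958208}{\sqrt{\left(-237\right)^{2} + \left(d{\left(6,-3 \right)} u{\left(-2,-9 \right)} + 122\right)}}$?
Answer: $- \frac{958208 \sqrt{56319}}{56319} \approx -4037.7$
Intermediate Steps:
$d{\left(G,D \right)} = \frac{2 G}{D + G}$
$- \frac{958208}{\sqrt{\left(-237\right)^{2} + \left(d{\left(6,-3 \right)} u{\left(-2,-9 \right)} + 122\right)}} = - \frac{958208}{\sqrt{\left(-237\right)^{2} + \left(2 \cdot 6 \frac{1}{-3 + 6} \left(-3 - -10\right) + 122\right)}} = - \frac{958208}{\sqrt{56169 + \left(2 \cdot 6 \cdot \frac{1}{3} \left(-3 + 10\right) + 122\right)}} = - \frac{958208}{\sqrt{56169 + \left(2 \cdot 6 \cdot \frac{1}{3} \cdot 7 + 122\right)}} = - \frac{958208}{\sqrt{56169 + \left(4 \cdot 7 + 122\right)}} = - \frac{958208}{\sqrt{56169 + \left(28 + 122\right)}} = - \frac{958208}{\sqrt{56169 + 150}} = - \frac{958208}{\sqrt{56319}} = - 958208 \frac{\sqrt{56319}}{56319} = - \frac{958208 \sqrt{56319}}{56319}$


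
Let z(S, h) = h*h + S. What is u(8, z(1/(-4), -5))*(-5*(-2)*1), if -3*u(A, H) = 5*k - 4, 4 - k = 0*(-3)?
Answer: -160/3 ≈ -53.333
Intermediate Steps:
z(S, h) = S + h² (z(S, h) = h² + S = S + h²)
k = 4 (k = 4 - 0*(-3) = 4 - 1*0 = 4 + 0 = 4)
u(A, H) = -16/3 (u(A, H) = -(5*4 - 4)/3 = -(20 - 4)/3 = -⅓*16 = -16/3)
u(8, z(1/(-4), -5))*(-5*(-2)*1) = -16*(-5*(-2))/3 = -160/3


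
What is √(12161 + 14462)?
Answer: √26623 ≈ 163.17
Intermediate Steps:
√(12161 + 14462) = √26623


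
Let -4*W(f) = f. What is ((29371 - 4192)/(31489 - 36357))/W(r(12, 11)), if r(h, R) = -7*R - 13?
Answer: -8393/36510 ≈ -0.22988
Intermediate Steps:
r(h, R) = -13 - 7*R
W(f) = -f/4
((29371 - 4192)/(31489 - 36357))/W(r(12, 11)) = ((29371 - 4192)/(31489 - 36357))/((-(-13 - 7*11)/4)) = (25179/(-4868))/((-(-13 - 77)/4)) = (25179*(-1/4868))/((-1/4*(-90))) = -25179/(4868*45/2) = -25179/4868*2/45 = -8393/36510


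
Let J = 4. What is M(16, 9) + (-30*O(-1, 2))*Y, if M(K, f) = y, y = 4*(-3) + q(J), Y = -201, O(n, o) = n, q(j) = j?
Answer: -6038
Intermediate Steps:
y = -8 (y = 4*(-3) + 4 = -12 + 4 = -8)
M(K, f) = -8
M(16, 9) + (-30*O(-1, 2))*Y = -8 - 30*(-1)*(-201) = -8 + 30*(-201) = -8 - 6030 = -6038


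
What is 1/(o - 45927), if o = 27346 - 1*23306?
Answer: -1/41887 ≈ -2.3874e-5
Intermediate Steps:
o = 4040 (o = 27346 - 23306 = 4040)
1/(o - 45927) = 1/(4040 - 45927) = 1/(-41887) = -1/41887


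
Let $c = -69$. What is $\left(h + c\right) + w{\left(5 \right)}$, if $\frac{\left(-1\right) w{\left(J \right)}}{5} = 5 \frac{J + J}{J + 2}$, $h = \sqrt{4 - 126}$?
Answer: $- \frac{733}{7} + i \sqrt{122} \approx -104.71 + 11.045 i$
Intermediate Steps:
$h = i \sqrt{122}$ ($h = \sqrt{-122} = i \sqrt{122} \approx 11.045 i$)
$w{\left(J \right)} = - \frac{50 J}{2 + J}$ ($w{\left(J \right)} = - 5 \cdot 5 \frac{J + J}{J + 2} = - 5 \cdot 5 \frac{2 J}{2 + J} = - 5 \frac{10 J}{2 + J} = - \frac{50 J}{2 + J}$)
$\left(h + c\right) + w{\left(5 \right)} = \left(i \sqrt{122} - 69\right) - \frac{250}{2 + 5} = \left(-69 + i \sqrt{122}\right) - \frac{250}{7} = - \frac{733}{7} + i \sqrt{122}$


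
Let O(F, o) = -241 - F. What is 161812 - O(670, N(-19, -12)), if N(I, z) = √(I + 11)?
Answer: 162723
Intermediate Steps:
N(I, z) = √(11 + I)
161812 - O(670, N(-19, -12)) = 161812 - (-241 - 1*670) = 161812 - (-241 - 670) = 161812 - 1*(-911) = 161812 + 911 = 162723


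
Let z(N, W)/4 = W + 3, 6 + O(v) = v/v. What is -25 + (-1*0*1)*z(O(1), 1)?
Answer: -25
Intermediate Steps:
O(v) = -5 (O(v) = -6 + v/v = -6 + 1 = -5)
z(N, W) = 12 + 4*W (z(N, W) = 4*(W + 3) = 4*(3 + W) = 12 + 4*W)
-25 + (-1*0*1)*z(O(1), 1) = -25 + (-1*0*1)*(12 + 4*1) = -25 + (0*1)*(12 + 4) = -25 + 0*16 = -25 + 0 = -25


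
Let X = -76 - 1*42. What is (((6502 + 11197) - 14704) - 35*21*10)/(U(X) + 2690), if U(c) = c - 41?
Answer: -4355/2531 ≈ -1.7207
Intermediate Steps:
X = -118 (X = -76 - 42 = -118)
U(c) = -41 + c
(((6502 + 11197) - 14704) - 35*21*10)/(U(X) + 2690) = (((6502 + 11197) - 14704) - 35*21*10)/((-41 - 118) + 2690) = ((17699 - 14704) - 735*10)/(-159 + 2690) = (2995 - 7350)/2531 = -4355*1/2531 = -4355/2531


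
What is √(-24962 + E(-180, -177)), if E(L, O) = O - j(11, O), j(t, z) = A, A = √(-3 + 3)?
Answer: I*√25139 ≈ 158.55*I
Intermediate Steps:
A = 0 (A = √0 = 0)
j(t, z) = 0
E(L, O) = O (E(L, O) = O - 1*0 = O + 0 = O)
√(-24962 + E(-180, -177)) = √(-24962 - 177) = √(-25139) = I*√25139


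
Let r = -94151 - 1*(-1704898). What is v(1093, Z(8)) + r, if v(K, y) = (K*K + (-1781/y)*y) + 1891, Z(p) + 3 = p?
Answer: 2805506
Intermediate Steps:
Z(p) = -3 + p
v(K, y) = 110 + K**2 (v(K, y) = (K**2 - 1781) + 1891 = (-1781 + K**2) + 1891 = 110 + K**2)
r = 1610747 (r = -94151 + 1704898 = 1610747)
v(1093, Z(8)) + r = (110 + 1093**2) + 1610747 = (110 + 1194649) + 1610747 = 1194759 + 1610747 = 2805506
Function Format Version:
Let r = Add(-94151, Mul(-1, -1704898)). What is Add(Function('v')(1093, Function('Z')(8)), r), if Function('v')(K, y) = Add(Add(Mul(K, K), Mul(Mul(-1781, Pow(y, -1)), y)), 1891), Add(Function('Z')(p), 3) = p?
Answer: 2805506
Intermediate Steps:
Function('Z')(p) = Add(-3, p)
Function('v')(K, y) = Add(110, Pow(K, 2)) (Function('v')(K, y) = Add(Add(Pow(K, 2), -1781), 1891) = Add(Add(-1781, Pow(K, 2)), 1891) = Add(110, Pow(K, 2)))
r = 1610747 (r = Add(-94151, 1704898) = 1610747)
Add(Function('v')(1093, Function('Z')(8)), r) = Add(Add(110, Pow(1093, 2)), 1610747) = Add(Add(110, 1194649), 1610747) = Add(1194759, 1610747) = 2805506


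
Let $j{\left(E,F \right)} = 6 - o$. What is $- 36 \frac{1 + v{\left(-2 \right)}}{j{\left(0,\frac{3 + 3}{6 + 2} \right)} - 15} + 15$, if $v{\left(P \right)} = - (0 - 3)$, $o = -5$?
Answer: $51$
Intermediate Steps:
$v{\left(P \right)} = 3$ ($v{\left(P \right)} = \left(-1\right) \left(-3\right) = 3$)
$j{\left(E,F \right)} = 11$ ($j{\left(E,F \right)} = 6 - -5 = 6 + 5 = 11$)
$- 36 \frac{1 + v{\left(-2 \right)}}{j{\left(0,\frac{3 + 3}{6 + 2} \right)} - 15} + 15 = - 36 \frac{1 + 3}{11 - 15} + 15 = - 36 \frac{4}{-4} + 15 = - 36 \cdot 4 \left(- \frac{1}{4}\right) + 15 = \left(-36\right) \left(-1\right) + 15 = 36 + 15 = 51$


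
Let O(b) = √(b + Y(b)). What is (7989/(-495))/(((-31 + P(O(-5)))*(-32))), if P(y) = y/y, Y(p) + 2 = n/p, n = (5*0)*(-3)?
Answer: -2663/158400 ≈ -0.016812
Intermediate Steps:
n = 0 (n = 0*(-3) = 0)
Y(p) = -2 (Y(p) = -2 + 0/p = -2 + 0 = -2)
O(b) = √(-2 + b) (O(b) = √(b - 2) = √(-2 + b))
P(y) = 1
(7989/(-495))/(((-31 + P(O(-5)))*(-32))) = (7989/(-495))/(((-31 + 1)*(-32))) = (7989*(-1/495))/((-30*(-32))) = -2663/165/960 = -2663/165*1/960 = -2663/158400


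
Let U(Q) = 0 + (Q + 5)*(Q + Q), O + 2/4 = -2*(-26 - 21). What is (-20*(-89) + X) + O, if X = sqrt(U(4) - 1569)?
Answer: 3747/2 + I*sqrt(1497) ≈ 1873.5 + 38.691*I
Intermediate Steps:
O = 187/2 (O = -1/2 - 2*(-26 - 21) = -1/2 - 2*(-47) = -1/2 + 94 = 187/2 ≈ 93.500)
U(Q) = 2*Q*(5 + Q) (U(Q) = 0 + (5 + Q)*(2*Q) = 0 + 2*Q*(5 + Q) = 2*Q*(5 + Q))
X = I*sqrt(1497) (X = sqrt(2*4*(5 + 4) - 1569) = sqrt(2*4*9 - 1569) = sqrt(72 - 1569) = sqrt(-1497) = I*sqrt(1497) ≈ 38.691*I)
(-20*(-89) + X) + O = (-20*(-89) + I*sqrt(1497)) + 187/2 = (1780 + I*sqrt(1497)) + 187/2 = 3747/2 + I*sqrt(1497)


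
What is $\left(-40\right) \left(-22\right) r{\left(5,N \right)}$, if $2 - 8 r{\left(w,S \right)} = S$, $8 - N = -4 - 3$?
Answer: $-1430$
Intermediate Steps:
$N = 15$ ($N = 8 - \left(-4 - 3\right) = 8 - -7 = 8 + 7 = 15$)
$r{\left(w,S \right)} = \frac{1}{4} - \frac{S}{8}$
$\left(-40\right) \left(-22\right) r{\left(5,N \right)} = \left(-40\right) \left(-22\right) \left(\frac{1}{4} - \frac{15}{8}\right) = 880 \left(\frac{1}{4} - \frac{15}{8}\right) = 880 \left(- \frac{13}{8}\right) = -1430$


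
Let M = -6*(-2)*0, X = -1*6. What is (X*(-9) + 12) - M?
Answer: 66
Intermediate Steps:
X = -6
M = 0 (M = 12*0 = 0)
(X*(-9) + 12) - M = (-6*(-9) + 12) - 1*0 = (54 + 12) + 0 = 66 + 0 = 66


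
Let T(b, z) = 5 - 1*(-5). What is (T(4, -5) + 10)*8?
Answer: 160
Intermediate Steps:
T(b, z) = 10 (T(b, z) = 5 + 5 = 10)
(T(4, -5) + 10)*8 = (10 + 10)*8 = 20*8 = 160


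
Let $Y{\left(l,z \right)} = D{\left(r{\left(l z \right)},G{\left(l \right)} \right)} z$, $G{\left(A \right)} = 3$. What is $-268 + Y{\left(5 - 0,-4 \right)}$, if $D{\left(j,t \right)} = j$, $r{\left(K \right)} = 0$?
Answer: $-268$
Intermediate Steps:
$Y{\left(l,z \right)} = 0$ ($Y{\left(l,z \right)} = 0 z = 0$)
$-268 + Y{\left(5 - 0,-4 \right)} = -268 + 0 = -268$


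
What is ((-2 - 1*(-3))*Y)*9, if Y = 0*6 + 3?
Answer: 27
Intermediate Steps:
Y = 3 (Y = 0 + 3 = 3)
((-2 - 1*(-3))*Y)*9 = ((-2 - 1*(-3))*3)*9 = ((-2 + 3)*3)*9 = (1*3)*9 = 3*9 = 27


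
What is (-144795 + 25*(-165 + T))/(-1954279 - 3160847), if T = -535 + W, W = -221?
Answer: 27970/852521 ≈ 0.032809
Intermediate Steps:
T = -756 (T = -535 - 221 = -756)
(-144795 + 25*(-165 + T))/(-1954279 - 3160847) = (-144795 + 25*(-165 - 756))/(-1954279 - 3160847) = (-144795 + 25*(-921))/(-5115126) = (-144795 - 23025)*(-1/5115126) = -167820*(-1/5115126) = 27970/852521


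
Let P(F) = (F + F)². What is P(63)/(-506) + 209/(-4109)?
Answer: -32670119/1039577 ≈ -31.426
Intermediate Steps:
P(F) = 4*F² (P(F) = (2*F)² = 4*F²)
P(63)/(-506) + 209/(-4109) = (4*63²)/(-506) + 209/(-4109) = (4*3969)*(-1/506) + 209*(-1/4109) = 15876*(-1/506) - 209/4109 = -7938/253 - 209/4109 = -32670119/1039577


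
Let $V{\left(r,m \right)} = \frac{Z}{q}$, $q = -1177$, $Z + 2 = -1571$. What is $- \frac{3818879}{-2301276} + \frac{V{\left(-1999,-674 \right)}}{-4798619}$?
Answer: $\frac{1960811621024339}{1181595300949308} \approx 1.6595$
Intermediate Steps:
$Z = -1573$ ($Z = -2 - 1571 = -1573$)
$V{\left(r,m \right)} = \frac{143}{107}$ ($V{\left(r,m \right)} = - \frac{1573}{-1177} = \left(-1573\right) \left(- \frac{1}{1177}\right) = \frac{143}{107}$)
$- \frac{3818879}{-2301276} + \frac{V{\left(-1999,-674 \right)}}{-4798619} = - \frac{3818879}{-2301276} + \frac{143}{107 \left(-4798619\right)} = \left(-3818879\right) \left(- \frac{1}{2301276}\right) + \frac{143}{107} \left(- \frac{1}{4798619}\right) = \frac{3818879}{2301276} - \frac{143}{513452233} = \frac{1960811621024339}{1181595300949308}$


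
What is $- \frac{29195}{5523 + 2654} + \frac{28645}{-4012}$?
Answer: $- \frac{20668265}{1929772} \approx -10.71$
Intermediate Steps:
$- \frac{29195}{5523 + 2654} + \frac{28645}{-4012} = - \frac{29195}{8177} + 28645 \left(- \frac{1}{4012}\right) = \left(-29195\right) \frac{1}{8177} - \frac{1685}{236} = - \frac{29195}{8177} - \frac{1685}{236} = - \frac{20668265}{1929772}$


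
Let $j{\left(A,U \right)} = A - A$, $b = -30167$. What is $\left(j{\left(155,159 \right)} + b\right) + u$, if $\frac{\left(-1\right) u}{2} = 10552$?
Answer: $-51271$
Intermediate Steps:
$u = -21104$ ($u = \left(-2\right) 10552 = -21104$)
$j{\left(A,U \right)} = 0$
$\left(j{\left(155,159 \right)} + b\right) + u = \left(0 - 30167\right) - 21104 = -30167 - 21104 = -51271$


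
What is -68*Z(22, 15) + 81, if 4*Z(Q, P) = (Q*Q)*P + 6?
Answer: -123441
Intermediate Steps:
Z(Q, P) = 3/2 + P*Q**2/4 (Z(Q, P) = ((Q*Q)*P + 6)/4 = (Q**2*P + 6)/4 = (P*Q**2 + 6)/4 = (6 + P*Q**2)/4 = 3/2 + P*Q**2/4)
-68*Z(22, 15) + 81 = -68*(3/2 + (1/4)*15*22**2) + 81 = -68*(3/2 + (1/4)*15*484) + 81 = -68*(3/2 + 1815) + 81 = -68*3633/2 + 81 = -123522 + 81 = -123441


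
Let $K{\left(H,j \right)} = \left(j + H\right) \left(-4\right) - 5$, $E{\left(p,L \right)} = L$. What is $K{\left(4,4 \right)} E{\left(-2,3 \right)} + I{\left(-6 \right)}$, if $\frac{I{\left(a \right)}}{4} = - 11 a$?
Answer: $153$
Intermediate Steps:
$K{\left(H,j \right)} = -5 - 4 H - 4 j$ ($K{\left(H,j \right)} = \left(H + j\right) \left(-4\right) - 5 = \left(- 4 H - 4 j\right) - 5 = -5 - 4 H - 4 j$)
$I{\left(a \right)} = - 44 a$ ($I{\left(a \right)} = 4 \left(- 11 a\right) = - 44 a$)
$K{\left(4,4 \right)} E{\left(-2,3 \right)} + I{\left(-6 \right)} = \left(-5 - 16 - 16\right) 3 - -264 = \left(-5 - 16 - 16\right) 3 + 264 = \left(-37\right) 3 + 264 = -111 + 264 = 153$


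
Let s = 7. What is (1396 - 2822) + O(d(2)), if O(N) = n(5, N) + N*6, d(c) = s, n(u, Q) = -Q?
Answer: -1391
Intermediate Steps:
d(c) = 7
O(N) = 5*N (O(N) = -N + N*6 = -N + 6*N = 5*N)
(1396 - 2822) + O(d(2)) = (1396 - 2822) + 5*7 = -1426 + 35 = -1391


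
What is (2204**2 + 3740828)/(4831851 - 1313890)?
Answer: 8598444/3517961 ≈ 2.4442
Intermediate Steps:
(2204**2 + 3740828)/(4831851 - 1313890) = (4857616 + 3740828)/3517961 = 8598444*(1/3517961) = 8598444/3517961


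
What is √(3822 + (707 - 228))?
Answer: √4301 ≈ 65.582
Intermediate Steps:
√(3822 + (707 - 228)) = √(3822 + 479) = √4301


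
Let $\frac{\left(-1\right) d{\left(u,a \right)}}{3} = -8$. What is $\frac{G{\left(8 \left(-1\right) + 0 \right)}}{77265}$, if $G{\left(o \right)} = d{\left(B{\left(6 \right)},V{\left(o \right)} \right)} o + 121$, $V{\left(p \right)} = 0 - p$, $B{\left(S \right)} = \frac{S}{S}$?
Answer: $- \frac{71}{77265} \approx -0.00091892$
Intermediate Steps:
$B{\left(S \right)} = 1$
$V{\left(p \right)} = - p$
$d{\left(u,a \right)} = 24$ ($d{\left(u,a \right)} = \left(-3\right) \left(-8\right) = 24$)
$G{\left(o \right)} = 121 + 24 o$ ($G{\left(o \right)} = 24 o + 121 = 121 + 24 o$)
$\frac{G{\left(8 \left(-1\right) + 0 \right)}}{77265} = \frac{121 + 24 \left(8 \left(-1\right) + 0\right)}{77265} = \left(121 + 24 \left(-8 + 0\right)\right) \frac{1}{77265} = \left(121 + 24 \left(-8\right)\right) \frac{1}{77265} = \left(121 - 192\right) \frac{1}{77265} = \left(-71\right) \frac{1}{77265} = - \frac{71}{77265}$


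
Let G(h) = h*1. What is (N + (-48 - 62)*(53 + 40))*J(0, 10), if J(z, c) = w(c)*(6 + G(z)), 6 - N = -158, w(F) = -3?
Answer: 181188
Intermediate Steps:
G(h) = h
N = 164 (N = 6 - 1*(-158) = 6 + 158 = 164)
J(z, c) = -18 - 3*z (J(z, c) = -3*(6 + z) = -18 - 3*z)
(N + (-48 - 62)*(53 + 40))*J(0, 10) = (164 + (-48 - 62)*(53 + 40))*(-18 - 3*0) = (164 - 110*93)*(-18 + 0) = (164 - 10230)*(-18) = -10066*(-18) = 181188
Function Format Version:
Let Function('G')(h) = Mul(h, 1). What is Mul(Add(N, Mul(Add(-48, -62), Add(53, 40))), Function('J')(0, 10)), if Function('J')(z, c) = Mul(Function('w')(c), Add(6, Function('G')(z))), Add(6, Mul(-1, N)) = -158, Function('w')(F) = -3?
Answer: 181188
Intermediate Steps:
Function('G')(h) = h
N = 164 (N = Add(6, Mul(-1, -158)) = Add(6, 158) = 164)
Function('J')(z, c) = Add(-18, Mul(-3, z)) (Function('J')(z, c) = Mul(-3, Add(6, z)) = Add(-18, Mul(-3, z)))
Mul(Add(N, Mul(Add(-48, -62), Add(53, 40))), Function('J')(0, 10)) = Mul(Add(164, Mul(Add(-48, -62), Add(53, 40))), Add(-18, Mul(-3, 0))) = Mul(Add(164, Mul(-110, 93)), Add(-18, 0)) = Mul(Add(164, -10230), -18) = Mul(-10066, -18) = 181188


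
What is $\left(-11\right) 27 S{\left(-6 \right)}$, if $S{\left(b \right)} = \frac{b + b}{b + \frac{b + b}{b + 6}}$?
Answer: $0$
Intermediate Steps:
$S{\left(b \right)} = \frac{2 b}{b + \frac{2 b}{6 + b}}$
$\left(-11\right) 27 S{\left(-6 \right)} = \left(-11\right) 27 \frac{2 \left(6 - 6\right)}{8 - 6} = - 297 \cdot 2 \cdot \frac{1}{2} \cdot 0 = \left(-297\right) 0 = 0$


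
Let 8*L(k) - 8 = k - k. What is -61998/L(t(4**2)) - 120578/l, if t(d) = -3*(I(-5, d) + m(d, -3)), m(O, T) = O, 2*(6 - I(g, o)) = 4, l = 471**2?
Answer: -13753818896/221841 ≈ -61999.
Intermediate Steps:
l = 221841
I(g, o) = 4 (I(g, o) = 6 - 1/2*4 = 6 - 2 = 4)
t(d) = -12 - 3*d (t(d) = -3*(4 + d) = -12 - 3*d)
L(k) = 1 (L(k) = 1 + (k - k)/8 = 1 + (1/8)*0 = 1 + 0 = 1)
-61998/L(t(4**2)) - 120578/l = -61998/1 - 120578/221841 = -61998*1 - 120578*1/221841 = -61998 - 120578/221841 = -13753818896/221841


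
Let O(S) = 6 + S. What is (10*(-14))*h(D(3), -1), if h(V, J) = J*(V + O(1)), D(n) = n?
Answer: 1400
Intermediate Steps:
h(V, J) = J*(7 + V) (h(V, J) = J*(V + (6 + 1)) = J*(V + 7) = J*(7 + V))
(10*(-14))*h(D(3), -1) = (10*(-14))*(-(7 + 3)) = -(-140)*10 = -140*(-10) = 1400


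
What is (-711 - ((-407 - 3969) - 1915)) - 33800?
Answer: -28220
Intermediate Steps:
(-711 - ((-407 - 3969) - 1915)) - 33800 = (-711 - (-4376 - 1915)) - 33800 = (-711 - 1*(-6291)) - 33800 = (-711 + 6291) - 33800 = 5580 - 33800 = -28220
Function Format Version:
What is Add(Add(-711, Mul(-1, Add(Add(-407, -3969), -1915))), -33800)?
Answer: -28220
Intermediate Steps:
Add(Add(-711, Mul(-1, Add(Add(-407, -3969), -1915))), -33800) = Add(Add(-711, Mul(-1, Add(-4376, -1915))), -33800) = Add(Add(-711, Mul(-1, -6291)), -33800) = Add(Add(-711, 6291), -33800) = Add(5580, -33800) = -28220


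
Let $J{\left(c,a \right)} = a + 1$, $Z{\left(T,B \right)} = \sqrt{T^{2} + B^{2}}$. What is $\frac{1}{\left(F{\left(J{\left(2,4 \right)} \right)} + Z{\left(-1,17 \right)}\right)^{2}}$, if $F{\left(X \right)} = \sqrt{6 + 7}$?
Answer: $\frac{303}{76729} - \frac{2 \sqrt{3770}}{76729} \approx 0.0023485$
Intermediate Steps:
$Z{\left(T,B \right)} = \sqrt{B^{2} + T^{2}}$
$J{\left(c,a \right)} = 1 + a$
$F{\left(X \right)} = \sqrt{13}$
$\frac{1}{\left(F{\left(J{\left(2,4 \right)} \right)} + Z{\left(-1,17 \right)}\right)^{2}} = \frac{1}{\left(\sqrt{13} + \sqrt{17^{2} + \left(-1\right)^{2}}\right)^{2}} = \frac{1}{\left(\sqrt{13} + \sqrt{289 + 1}\right)^{2}} = \frac{1}{\left(\sqrt{13} + \sqrt{290}\right)^{2}}$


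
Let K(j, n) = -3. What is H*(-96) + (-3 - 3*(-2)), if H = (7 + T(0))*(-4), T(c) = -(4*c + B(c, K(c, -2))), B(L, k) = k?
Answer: 3843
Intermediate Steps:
T(c) = 3 - 4*c (T(c) = -(4*c - 3) = -(-3 + 4*c) = 3 - 4*c)
H = -40 (H = (7 + (3 - 4*0))*(-4) = (7 + (3 + 0))*(-4) = (7 + 3)*(-4) = 10*(-4) = -40)
H*(-96) + (-3 - 3*(-2)) = -40*(-96) + (-3 - 3*(-2)) = 3840 + (-3 + 6) = 3840 + 3 = 3843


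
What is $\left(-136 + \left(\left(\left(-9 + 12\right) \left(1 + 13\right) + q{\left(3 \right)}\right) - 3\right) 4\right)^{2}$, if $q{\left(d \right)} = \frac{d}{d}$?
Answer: $576$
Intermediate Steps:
$q{\left(d \right)} = 1$
$\left(-136 + \left(\left(\left(-9 + 12\right) \left(1 + 13\right) + q{\left(3 \right)}\right) - 3\right) 4\right)^{2} = \left(-136 + \left(\left(\left(-9 + 12\right) \left(1 + 13\right) + 1\right) - 3\right) 4\right)^{2} = \left(-136 + \left(\left(3 \cdot 14 + 1\right) - 3\right) 4\right)^{2} = \left(-136 + \left(\left(42 + 1\right) - 3\right) 4\right)^{2} = \left(-136 + \left(43 - 3\right) 4\right)^{2} = \left(-136 + 40 \cdot 4\right)^{2} = \left(-136 + 160\right)^{2} = 24^{2} = 576$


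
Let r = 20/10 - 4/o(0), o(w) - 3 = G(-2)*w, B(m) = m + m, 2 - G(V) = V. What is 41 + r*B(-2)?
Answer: 115/3 ≈ 38.333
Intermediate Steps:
G(V) = 2 - V
B(m) = 2*m
o(w) = 3 + 4*w (o(w) = 3 + (2 - 1*(-2))*w = 3 + (2 + 2)*w = 3 + 4*w)
r = ⅔ (r = 20/10 - 4/(3 + 4*0) = 20*(⅒) - 4/(3 + 0) = 2 - 4/3 = ⅔ ≈ 0.66667)
41 + r*B(-2) = 41 + 2*(2*(-2))/3 = 41 + (⅔)*(-4) = 41 - 8/3 = 115/3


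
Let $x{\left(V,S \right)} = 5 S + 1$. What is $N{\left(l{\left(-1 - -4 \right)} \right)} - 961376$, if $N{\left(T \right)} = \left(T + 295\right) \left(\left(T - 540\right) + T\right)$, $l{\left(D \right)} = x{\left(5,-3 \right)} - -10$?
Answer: $-1120844$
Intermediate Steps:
$x{\left(V,S \right)} = 1 + 5 S$
$l{\left(D \right)} = -4$ ($l{\left(D \right)} = \left(1 + 5 \left(-3\right)\right) - -10 = \left(1 - 15\right) + 10 = -14 + 10 = -4$)
$N{\left(T \right)} = \left(-540 + 2 T\right) \left(295 + T\right)$ ($N{\left(T \right)} = \left(295 + T\right) \left(\left(T - 540\right) + T\right) = \left(295 + T\right) \left(\left(-540 + T\right) + T\right) = \left(295 + T\right) \left(-540 + 2 T\right) = \left(-540 + 2 T\right) \left(295 + T\right)$)
$N{\left(l{\left(-1 - -4 \right)} \right)} - 961376 = \left(-159300 + 2 \left(-4\right)^{2} + 50 \left(-4\right)\right) - 961376 = \left(-159300 + 2 \cdot 16 - 200\right) - 961376 = \left(-159300 + 32 - 200\right) - 961376 = -159468 - 961376 = -1120844$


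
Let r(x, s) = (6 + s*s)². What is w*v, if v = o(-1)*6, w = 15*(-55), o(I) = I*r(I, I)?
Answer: 242550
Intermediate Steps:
r(x, s) = (6 + s²)²
o(I) = I*(6 + I²)²
w = -825
v = -294 (v = -(6 + (-1)²)²*6 = -(6 + 1)²*6 = -1*7²*6 = -1*49*6 = -49*6 = -294)
w*v = -825*(-294) = 242550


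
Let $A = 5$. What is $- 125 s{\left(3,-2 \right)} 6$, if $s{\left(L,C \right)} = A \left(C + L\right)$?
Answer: $-3750$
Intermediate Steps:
$s{\left(L,C \right)} = 5 C + 5 L$ ($s{\left(L,C \right)} = 5 \left(C + L\right) = 5 C + 5 L$)
$- 125 s{\left(3,-2 \right)} 6 = - 125 \left(5 \left(-2\right) + 5 \cdot 3\right) 6 = - 125 \left(-10 + 15\right) 6 = - 125 \cdot 5 \cdot 6 = \left(-125\right) 30 = -3750$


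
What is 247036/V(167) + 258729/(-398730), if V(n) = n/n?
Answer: 32833468517/132910 ≈ 2.4704e+5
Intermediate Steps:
V(n) = 1
247036/V(167) + 258729/(-398730) = 247036/1 + 258729/(-398730) = 247036*1 + 258729*(-1/398730) = 247036 - 86243/132910 = 32833468517/132910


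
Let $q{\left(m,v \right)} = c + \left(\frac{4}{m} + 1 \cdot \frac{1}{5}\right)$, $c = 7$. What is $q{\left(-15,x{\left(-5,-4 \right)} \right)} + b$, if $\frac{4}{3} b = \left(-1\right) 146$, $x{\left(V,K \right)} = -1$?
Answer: $- \frac{3077}{30} \approx -102.57$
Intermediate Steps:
$b = - \frac{219}{2}$ ($b = \frac{3 \left(\left(-1\right) 146\right)}{4} = \frac{3}{4} \left(-146\right) = - \frac{219}{2} \approx -109.5$)
$q{\left(m,v \right)} = \frac{36}{5} + \frac{4}{m}$ ($q{\left(m,v \right)} = 7 + \left(\frac{4}{m} + 1 \cdot \frac{1}{5}\right) = 7 + \left(\frac{4}{m} + \frac{1}{5}\right) = 7 + \left(\frac{1}{5} + \frac{4}{m}\right) = \frac{36}{5} + \frac{4}{m}$)
$q{\left(-15,x{\left(-5,-4 \right)} \right)} + b = \left(\frac{36}{5} + \frac{4}{-15}\right) - \frac{219}{2} = \left(\frac{36}{5} + 4 \left(- \frac{1}{15}\right)\right) - \frac{219}{2} = \left(\frac{36}{5} - \frac{4}{15}\right) - \frac{219}{2} = \frac{104}{15} - \frac{219}{2} = - \frac{3077}{30}$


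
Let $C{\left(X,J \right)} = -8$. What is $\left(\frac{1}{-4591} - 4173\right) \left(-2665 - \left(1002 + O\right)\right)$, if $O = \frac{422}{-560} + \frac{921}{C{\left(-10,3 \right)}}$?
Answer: $\frac{340166254011}{22955} \approx 1.4819 \cdot 10^{7}$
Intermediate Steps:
$O = - \frac{16223}{140}$ ($O = \frac{422}{-560} + \frac{921}{-8} = 422 \left(- \frac{1}{560}\right) + 921 \left(- \frac{1}{8}\right) = - \frac{211}{280} - \frac{921}{8} = - \frac{16223}{140} \approx -115.88$)
$\left(\frac{1}{-4591} - 4173\right) \left(-2665 - \left(1002 + O\right)\right) = \left(\frac{1}{-4591} - 4173\right) \left(-2665 - \frac{124057}{140}\right) = \left(- \frac{1}{4591} - 4173\right) \left(-2665 + \left(-1002 + \frac{16223}{140}\right)\right) = - \frac{19158244 \left(-2665 - \frac{124057}{140}\right)}{4591} = \left(- \frac{19158244}{4591}\right) \left(- \frac{497157}{140}\right) = \frac{340166254011}{22955}$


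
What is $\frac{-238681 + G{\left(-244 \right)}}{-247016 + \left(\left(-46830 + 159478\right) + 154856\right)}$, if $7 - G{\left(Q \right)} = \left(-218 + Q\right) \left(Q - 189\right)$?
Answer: $- \frac{54840}{2561} \approx -21.414$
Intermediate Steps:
$G{\left(Q \right)} = 7 - \left(-218 + Q\right) \left(-189 + Q\right)$ ($G{\left(Q \right)} = 7 - \left(-218 + Q\right) \left(Q - 189\right) = 7 - \left(-218 + Q\right) \left(-189 + Q\right)$)
$\frac{-238681 + G{\left(-244 \right)}}{-247016 + \left(\left(-46830 + 159478\right) + 154856\right)} = \frac{-238681 - 200039}{-247016 + \left(\left(-46830 + 159478\right) + 154856\right)} = \frac{-238681 - 200039}{-247016 + \left(112648 + 154856\right)} = \frac{-238681 - 200039}{-247016 + 267504} = \frac{-238681 - 200039}{20488} = \left(-438720\right) \frac{1}{20488} = - \frac{54840}{2561}$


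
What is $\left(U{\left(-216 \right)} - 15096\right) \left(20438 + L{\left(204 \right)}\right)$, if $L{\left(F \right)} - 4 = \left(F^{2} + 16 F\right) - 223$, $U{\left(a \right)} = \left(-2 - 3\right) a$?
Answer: $-912427584$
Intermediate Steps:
$U{\left(a \right)} = - 5 a$
$L{\left(F \right)} = -219 + F^{2} + 16 F$ ($L{\left(F \right)} = 4 - \left(223 - F^{2} - 16 F\right) = 4 + \left(-223 + F^{2} + 16 F\right) = -219 + F^{2} + 16 F$)
$\left(U{\left(-216 \right)} - 15096\right) \left(20438 + L{\left(204 \right)}\right) = \left(\left(-5\right) \left(-216\right) - 15096\right) \left(20438 + \left(-219 + 204^{2} + 16 \cdot 204\right)\right) = \left(1080 - 15096\right) \left(20438 + \left(-219 + 41616 + 3264\right)\right) = - 14016 \left(20438 + 44661\right) = \left(-14016\right) 65099 = -912427584$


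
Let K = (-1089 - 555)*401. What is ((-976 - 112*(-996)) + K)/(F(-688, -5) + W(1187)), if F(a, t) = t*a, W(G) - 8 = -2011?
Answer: -548668/1437 ≈ -381.81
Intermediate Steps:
W(G) = -2003 (W(G) = 8 - 2011 = -2003)
K = -659244 (K = -1644*401 = -659244)
F(a, t) = a*t
((-976 - 112*(-996)) + K)/(F(-688, -5) + W(1187)) = ((-976 - 112*(-996)) - 659244)/(-688*(-5) - 2003) = ((-976 + 111552) - 659244)/(3440 - 2003) = (110576 - 659244)/1437 = -548668*1/1437 = -548668/1437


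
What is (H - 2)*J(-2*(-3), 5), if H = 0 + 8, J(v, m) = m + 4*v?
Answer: 174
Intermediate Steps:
H = 8
(H - 2)*J(-2*(-3), 5) = (8 - 2)*(5 + 4*(-2*(-3))) = 6*(5 + 4*6) = 6*(5 + 24) = 6*29 = 174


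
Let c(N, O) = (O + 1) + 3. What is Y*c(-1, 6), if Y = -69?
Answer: -690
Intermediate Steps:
c(N, O) = 4 + O (c(N, O) = (1 + O) + 3 = 4 + O)
Y*c(-1, 6) = -69*(4 + 6) = -69*10 = -690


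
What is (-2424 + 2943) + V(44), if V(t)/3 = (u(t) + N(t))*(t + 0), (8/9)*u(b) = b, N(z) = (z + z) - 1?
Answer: 18537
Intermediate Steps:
N(z) = -1 + 2*z (N(z) = 2*z - 1 = -1 + 2*z)
u(b) = 9*b/8
V(t) = 3*t*(-1 + 25*t/8) (V(t) = 3*((9*t/8 + (-1 + 2*t))*(t + 0)) = 3*((-1 + 25*t/8)*t) = 3*(t*(-1 + 25*t/8)) = 3*t*(-1 + 25*t/8))
(-2424 + 2943) + V(44) = (-2424 + 2943) + (3/8)*44*(-8 + 25*44) = 519 + (3/8)*44*(-8 + 1100) = 519 + (3/8)*44*1092 = 519 + 18018 = 18537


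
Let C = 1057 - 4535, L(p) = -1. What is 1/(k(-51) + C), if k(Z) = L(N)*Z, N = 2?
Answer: -1/3427 ≈ -0.00029180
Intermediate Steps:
k(Z) = -Z
C = -3478
1/(k(-51) + C) = 1/(-1*(-51) - 3478) = 1/(51 - 3478) = 1/(-3427) = -1/3427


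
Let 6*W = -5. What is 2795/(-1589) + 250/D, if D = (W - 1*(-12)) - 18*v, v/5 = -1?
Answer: 686935/964523 ≈ 0.71220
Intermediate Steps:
W = -5/6 (W = (1/6)*(-5) = -5/6 ≈ -0.83333)
v = -5 (v = 5*(-1) = -5)
D = 607/6 (D = (-5/6 - 1*(-12)) - 18*(-5) = (-5/6 + 12) + 90 = 67/6 + 90 = 607/6 ≈ 101.17)
2795/(-1589) + 250/D = 2795/(-1589) + 250/(607/6) = 2795*(-1/1589) + 250*(6/607) = -2795/1589 + 1500/607 = 686935/964523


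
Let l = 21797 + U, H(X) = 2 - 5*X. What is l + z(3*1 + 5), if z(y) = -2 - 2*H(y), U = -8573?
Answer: 13298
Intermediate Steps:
l = 13224 (l = 21797 - 8573 = 13224)
z(y) = -6 + 10*y (z(y) = -2 - 2*(2 - 5*y) = -2 + (-4 + 10*y) = -6 + 10*y)
l + z(3*1 + 5) = 13224 + (-6 + 10*(3*1 + 5)) = 13224 + (-6 + 10*(3 + 5)) = 13224 + (-6 + 10*8) = 13224 + (-6 + 80) = 13224 + 74 = 13298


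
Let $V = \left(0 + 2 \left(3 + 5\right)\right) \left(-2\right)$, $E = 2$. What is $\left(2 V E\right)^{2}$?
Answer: $16384$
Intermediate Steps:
$V = -32$ ($V = \left(0 + 2 \cdot 8\right) \left(-2\right) = \left(0 + 16\right) \left(-2\right) = 16 \left(-2\right) = -32$)
$\left(2 V E\right)^{2} = \left(2 \left(-32\right) 2\right)^{2} = \left(\left(-64\right) 2\right)^{2} = \left(-128\right)^{2} = 16384$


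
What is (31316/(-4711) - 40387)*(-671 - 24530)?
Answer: 4795611014073/4711 ≈ 1.0180e+9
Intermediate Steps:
(31316/(-4711) - 40387)*(-671 - 24530) = (31316*(-1/4711) - 40387)*(-25201) = (-31316/4711 - 40387)*(-25201) = -190294473/4711*(-25201) = 4795611014073/4711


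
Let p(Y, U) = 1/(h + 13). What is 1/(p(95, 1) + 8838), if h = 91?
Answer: 104/919153 ≈ 0.00011315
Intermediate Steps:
p(Y, U) = 1/104 (p(Y, U) = 1/(91 + 13) = 1/104)
1/(p(95, 1) + 8838) = 1/(1/104 + 8838) = 1/(919153/104) = 104/919153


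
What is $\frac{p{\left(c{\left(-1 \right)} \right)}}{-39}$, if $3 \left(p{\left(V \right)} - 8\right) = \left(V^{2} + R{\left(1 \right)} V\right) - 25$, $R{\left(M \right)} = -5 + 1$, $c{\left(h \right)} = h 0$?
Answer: $\frac{1}{117} \approx 0.008547$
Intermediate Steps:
$c{\left(h \right)} = 0$
$R{\left(M \right)} = -4$
$p{\left(V \right)} = - \frac{1}{3} - \frac{4 V}{3} + \frac{V^{2}}{3}$ ($p{\left(V \right)} = 8 + \frac{\left(V^{2} - 4 V\right) - 25}{3} = 8 + \frac{-25 + V^{2} - 4 V}{3} = 8 - \left(\frac{25}{3} - \frac{V^{2}}{3} + \frac{4 V}{3}\right) = - \frac{1}{3} - \frac{4 V}{3} + \frac{V^{2}}{3}$)
$\frac{p{\left(c{\left(-1 \right)} \right)}}{-39} = \frac{- \frac{1}{3} - 0 + \frac{0^{2}}{3}}{-39} = \left(- \frac{1}{3} + 0 + \frac{1}{3} \cdot 0\right) \left(- \frac{1}{39}\right) = \left(- \frac{1}{3} + 0 + 0\right) \left(- \frac{1}{39}\right) = \left(- \frac{1}{3}\right) \left(- \frac{1}{39}\right) = \frac{1}{117}$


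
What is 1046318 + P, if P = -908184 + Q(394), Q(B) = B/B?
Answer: 138135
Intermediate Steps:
Q(B) = 1
P = -908183 (P = -908184 + 1 = -908183)
1046318 + P = 1046318 - 908183 = 138135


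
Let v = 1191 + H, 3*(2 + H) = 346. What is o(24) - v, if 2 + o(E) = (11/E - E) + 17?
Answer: -10503/8 ≈ -1312.9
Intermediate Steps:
H = 340/3 (H = -2 + (⅓)*346 = -2 + 346/3 = 340/3 ≈ 113.33)
v = 3913/3 (v = 1191 + 340/3 = 3913/3 ≈ 1304.3)
o(E) = 15 - E + 11/E (o(E) = -2 + ((11/E - E) + 17) = -2 + ((-E + 11/E) + 17) = -2 + (17 - E + 11/E) = 15 - E + 11/E)
o(24) - v = (15 - 1*24 + 11/24) - 1*3913/3 = (15 - 24 + 11*(1/24)) - 3913/3 = (15 - 24 + 11/24) - 3913/3 = -205/24 - 3913/3 = -10503/8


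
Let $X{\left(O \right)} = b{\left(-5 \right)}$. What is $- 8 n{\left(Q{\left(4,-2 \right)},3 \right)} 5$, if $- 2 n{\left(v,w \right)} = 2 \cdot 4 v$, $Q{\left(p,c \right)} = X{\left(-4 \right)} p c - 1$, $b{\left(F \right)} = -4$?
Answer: $4960$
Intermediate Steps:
$X{\left(O \right)} = -4$
$Q{\left(p,c \right)} = -1 - 4 c p$ ($Q{\left(p,c \right)} = - 4 p c - 1 = - 4 c p - 1 = -1 - 4 c p$)
$n{\left(v,w \right)} = - 4 v$ ($n{\left(v,w \right)} = - \frac{2 \cdot 4 v}{2} = - \frac{8 v}{2} = - 4 v$)
$- 8 n{\left(Q{\left(4,-2 \right)},3 \right)} 5 = - 8 \left(- 4 \left(-1 - \left(-8\right) 4\right)\right) 5 = - 8 \left(- 4 \left(-1 + 32\right)\right) 5 = - 8 \left(\left(-4\right) 31\right) 5 = \left(-8\right) \left(-124\right) 5 = 992 \cdot 5 = 4960$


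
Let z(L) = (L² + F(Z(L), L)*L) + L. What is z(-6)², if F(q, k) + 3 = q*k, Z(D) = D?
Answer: 28224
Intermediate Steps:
F(q, k) = -3 + k*q (F(q, k) = -3 + q*k = -3 + k*q)
z(L) = L + L² + L*(-3 + L²) (z(L) = (L² + (-3 + L*L)*L) + L = (L² + (-3 + L²)*L) + L = (L² + L*(-3 + L²)) + L = L + L² + L*(-3 + L²))
z(-6)² = (-6*(-2 - 6 + (-6)²))² = (-6*(-2 - 6 + 36))² = (-6*28)² = (-168)² = 28224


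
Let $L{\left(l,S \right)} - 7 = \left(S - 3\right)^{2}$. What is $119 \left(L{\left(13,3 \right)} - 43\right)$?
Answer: $-4284$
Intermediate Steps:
$L{\left(l,S \right)} = 7 + \left(-3 + S\right)^{2}$ ($L{\left(l,S \right)} = 7 + \left(S - 3\right)^{2} = 7 + \left(-3 + S\right)^{2}$)
$119 \left(L{\left(13,3 \right)} - 43\right) = 119 \left(\left(7 + \left(-3 + 3\right)^{2}\right) - 43\right) = 119 \left(\left(7 + 0^{2}\right) - 43\right) = 119 \left(\left(7 + 0\right) - 43\right) = 119 \left(7 - 43\right) = 119 \left(-36\right) = -4284$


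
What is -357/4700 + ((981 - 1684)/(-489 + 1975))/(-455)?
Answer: -23807431/317781100 ≈ -0.074918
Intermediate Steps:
-357/4700 + ((981 - 1684)/(-489 + 1975))/(-455) = -357*1/4700 - 703/1486*(-1/455) = -357/4700 - 703*1/1486*(-1/455) = -357/4700 - 703/1486*(-1/455) = -357/4700 + 703/676130 = -23807431/317781100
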